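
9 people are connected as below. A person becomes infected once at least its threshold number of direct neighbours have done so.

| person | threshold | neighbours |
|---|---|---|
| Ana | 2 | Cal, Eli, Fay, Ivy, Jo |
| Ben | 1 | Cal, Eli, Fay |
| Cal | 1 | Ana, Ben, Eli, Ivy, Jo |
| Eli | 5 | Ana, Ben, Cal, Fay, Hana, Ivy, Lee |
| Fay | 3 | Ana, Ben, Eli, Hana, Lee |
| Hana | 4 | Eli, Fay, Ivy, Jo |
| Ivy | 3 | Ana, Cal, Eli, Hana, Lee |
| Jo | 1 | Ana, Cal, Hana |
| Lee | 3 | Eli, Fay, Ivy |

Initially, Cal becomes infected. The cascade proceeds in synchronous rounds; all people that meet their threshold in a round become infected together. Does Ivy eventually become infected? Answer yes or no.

no

Round 1 — Cal becomes infected (initial).
Round 2 — checking thresholds:
  Ana: 1 of 5 neighbours < 2, not yet.
  Ben: 1 of 3 neighbours ≥ 1, becomes infected.
  Eli: 1 of 7 neighbours < 5, not yet.
  Ivy: 1 of 5 neighbours < 3, not yet.
  Jo: 1 of 3 neighbours ≥ 1, becomes infected.
Round 3 — checking thresholds:
  Ana: 2 of 5 neighbours ≥ 2, becomes infected.
  Eli: 2 of 7 neighbours < 5, not yet.
  Fay: 1 of 5 neighbours < 3, not yet.
  Hana: 1 of 4 neighbours < 4, not yet.
  Ivy: 1 of 5 neighbours < 3, not yet.
Round 4 — no new infections; cascade stops.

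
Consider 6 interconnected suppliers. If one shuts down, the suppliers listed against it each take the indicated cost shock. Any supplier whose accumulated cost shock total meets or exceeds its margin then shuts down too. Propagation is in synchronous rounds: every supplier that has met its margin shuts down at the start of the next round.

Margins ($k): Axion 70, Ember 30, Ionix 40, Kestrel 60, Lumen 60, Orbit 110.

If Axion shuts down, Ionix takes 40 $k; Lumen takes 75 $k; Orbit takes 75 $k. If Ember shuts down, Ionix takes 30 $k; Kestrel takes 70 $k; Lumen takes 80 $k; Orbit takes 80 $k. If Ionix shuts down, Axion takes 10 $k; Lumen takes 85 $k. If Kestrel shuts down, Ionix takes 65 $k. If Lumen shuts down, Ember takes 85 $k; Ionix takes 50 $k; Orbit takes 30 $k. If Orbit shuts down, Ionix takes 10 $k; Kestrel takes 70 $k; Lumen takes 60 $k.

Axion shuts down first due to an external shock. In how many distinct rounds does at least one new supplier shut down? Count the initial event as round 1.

4

Round 1 — Axion shuts down (initial).
  Ionix: +40 → 40 ≥ 40
  Lumen: +75 → 75 ≥ 60
  Orbit: +75 → 75 < 110
Round 2 — Ionix, Lumen shut down.
  Ember: +85 → 85 ≥ 30
  Orbit: +30 → 105 < 110
Round 3 — Ember shuts down.
  Kestrel: +70 → 70 ≥ 60
  Orbit: +80 → 185 ≥ 110
Round 4 — Kestrel, Orbit shut down.
No further shutdowns.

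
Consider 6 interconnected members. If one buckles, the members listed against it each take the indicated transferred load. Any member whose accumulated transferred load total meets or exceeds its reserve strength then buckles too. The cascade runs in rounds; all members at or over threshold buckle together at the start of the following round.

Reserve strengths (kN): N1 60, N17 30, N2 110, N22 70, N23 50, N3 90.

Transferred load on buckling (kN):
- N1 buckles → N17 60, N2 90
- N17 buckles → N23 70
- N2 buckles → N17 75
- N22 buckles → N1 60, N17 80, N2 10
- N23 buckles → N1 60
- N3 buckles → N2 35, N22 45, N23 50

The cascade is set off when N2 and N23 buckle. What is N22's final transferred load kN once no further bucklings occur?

Round 1 — N2, N23 buckle (initial).
  N1: +60 → 60 ≥ 60
  N17: +75 → 75 ≥ 30
Round 2 — N1, N17 buckle.
No further bucklings.

0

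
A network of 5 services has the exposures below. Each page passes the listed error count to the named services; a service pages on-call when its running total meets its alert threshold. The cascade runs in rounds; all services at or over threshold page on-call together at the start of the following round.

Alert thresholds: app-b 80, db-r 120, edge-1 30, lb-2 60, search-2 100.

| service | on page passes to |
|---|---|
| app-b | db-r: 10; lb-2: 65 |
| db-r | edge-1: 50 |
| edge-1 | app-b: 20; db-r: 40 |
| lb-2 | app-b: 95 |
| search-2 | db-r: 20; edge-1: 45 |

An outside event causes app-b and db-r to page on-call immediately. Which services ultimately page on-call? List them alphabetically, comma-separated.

app-b, db-r, edge-1, lb-2

Round 1 — app-b, db-r page on-call (initial).
  edge-1: +50 → 50 ≥ 30
  lb-2: +65 → 65 ≥ 60
Round 2 — edge-1, lb-2 page on-call.
No further pages.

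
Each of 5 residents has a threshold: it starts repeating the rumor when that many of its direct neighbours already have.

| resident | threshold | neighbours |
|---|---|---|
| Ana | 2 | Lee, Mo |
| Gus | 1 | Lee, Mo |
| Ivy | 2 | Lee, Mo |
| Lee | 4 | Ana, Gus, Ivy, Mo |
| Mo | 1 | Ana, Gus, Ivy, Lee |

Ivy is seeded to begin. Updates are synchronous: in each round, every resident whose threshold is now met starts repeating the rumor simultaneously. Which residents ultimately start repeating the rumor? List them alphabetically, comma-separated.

Round 1 — Ivy starts repeating the rumor (initial).
Round 2 — checking thresholds:
  Lee: 1 of 4 neighbours < 4, holds.
  Mo: 1 of 4 neighbours ≥ 1, starts repeating the rumor.
Round 3 — checking thresholds:
  Ana: 1 of 2 neighbours < 2, holds.
  Gus: 1 of 2 neighbours ≥ 1, starts repeating the rumor.
  Lee: 2 of 4 neighbours < 4, holds.
Round 4 — no new spreads; cascade stops.

Gus, Ivy, Mo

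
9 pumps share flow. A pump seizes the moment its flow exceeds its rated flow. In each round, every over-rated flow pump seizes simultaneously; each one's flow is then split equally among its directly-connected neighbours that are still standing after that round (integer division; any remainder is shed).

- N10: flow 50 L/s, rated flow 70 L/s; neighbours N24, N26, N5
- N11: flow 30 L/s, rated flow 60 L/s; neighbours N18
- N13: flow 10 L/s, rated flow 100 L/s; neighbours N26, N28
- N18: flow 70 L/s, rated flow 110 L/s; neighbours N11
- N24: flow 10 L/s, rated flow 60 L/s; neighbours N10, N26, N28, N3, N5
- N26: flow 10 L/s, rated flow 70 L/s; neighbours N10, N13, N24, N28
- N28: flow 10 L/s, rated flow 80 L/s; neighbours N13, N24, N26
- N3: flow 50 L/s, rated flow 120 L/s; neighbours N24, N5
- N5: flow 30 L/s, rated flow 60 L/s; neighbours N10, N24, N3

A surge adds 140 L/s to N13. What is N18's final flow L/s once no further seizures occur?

70

Round 1 — N13 at 150 > 100. N13 seizes.
  N13 sheds 150 L/s to N26, N28: 75 each.
    N26: 10+75 = 85 > 70
    N28: 10+75 = 85 > 80
Round 2 — N26, N28 seize.
  N26 sheds 85 L/s to N10, N24: 42 each (1 lost).
    N10: 50+42 = 92 > 70
    N24: 10+42 = 52 ≤ 60
  N28 sheds 85 L/s to N24: 85 each.
    N24: 52+85 = 137 > 60
Round 3 — N10, N24 seize.
  N10 sheds 92 L/s to N5: 92 each.
    N5: 30+92 = 122 > 60
  N24 sheds 137 L/s to N3, N5: 68 each (1 lost).
    N3: 50+68 = 118 ≤ 120
    N5: 122+68 = 190 > 60
Round 4 — N5 seizes.
  N5 sheds 190 L/s to N3: 190 each.
    N3: 118+190 = 308 > 120
Round 5 — N3 seizes.
  N3 sheds 308 L/s: no online neighbours, lost.
No further seizures.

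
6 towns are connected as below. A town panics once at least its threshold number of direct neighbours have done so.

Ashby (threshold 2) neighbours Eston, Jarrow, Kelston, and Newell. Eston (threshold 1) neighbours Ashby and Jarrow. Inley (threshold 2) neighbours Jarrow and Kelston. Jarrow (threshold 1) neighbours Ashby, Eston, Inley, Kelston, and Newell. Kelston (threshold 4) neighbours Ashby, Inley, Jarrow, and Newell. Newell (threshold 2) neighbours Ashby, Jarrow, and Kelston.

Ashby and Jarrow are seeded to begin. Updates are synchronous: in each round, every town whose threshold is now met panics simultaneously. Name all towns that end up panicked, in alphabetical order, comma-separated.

Round 1 — Ashby, Jarrow panic (initial).
Round 2 — checking thresholds:
  Eston: 2 of 2 neighbours ≥ 1, panics.
  Inley: 1 of 2 neighbours < 2, not yet.
  Kelston: 2 of 4 neighbours < 4, not yet.
  Newell: 2 of 3 neighbours ≥ 2, panics.
Round 3 — no new panics; cascade stops.

Ashby, Eston, Jarrow, Newell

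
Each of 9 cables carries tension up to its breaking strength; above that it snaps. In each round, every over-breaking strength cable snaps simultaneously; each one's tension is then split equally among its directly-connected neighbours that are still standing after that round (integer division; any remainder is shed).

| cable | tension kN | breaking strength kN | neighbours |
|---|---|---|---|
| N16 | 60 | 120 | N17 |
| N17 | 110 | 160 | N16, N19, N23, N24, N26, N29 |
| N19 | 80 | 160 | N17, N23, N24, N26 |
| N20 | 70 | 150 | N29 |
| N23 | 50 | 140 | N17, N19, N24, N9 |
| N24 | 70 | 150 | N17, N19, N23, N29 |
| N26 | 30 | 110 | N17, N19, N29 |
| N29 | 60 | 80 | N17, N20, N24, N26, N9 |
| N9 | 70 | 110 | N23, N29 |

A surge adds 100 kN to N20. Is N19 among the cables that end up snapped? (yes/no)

yes

Round 1 — N20 at 170 > 150. N20 snaps.
  N20 sheds 170 kN to N29: 170 each.
    N29: 60+170 = 230 > 80
Round 2 — N29 snaps.
  N29 sheds 230 kN to N17, N24, N26, N9: 57 each (2 lost).
    N17: 110+57 = 167 > 160
    N24: 70+57 = 127 ≤ 150
    N26: 30+57 = 87 ≤ 110
    N9: 70+57 = 127 > 110
Round 3 — N17, N9 snap.
  N17 sheds 167 kN to N16, N19, N23, N24, N26: 33 each (2 lost).
    N16: 60+33 = 93 ≤ 120
    N19: 80+33 = 113 ≤ 160
    N23: 50+33 = 83 ≤ 140
    N24: 127+33 = 160 > 150
    N26: 87+33 = 120 > 110
  N9 sheds 127 kN to N23: 127 each.
    N23: 83+127 = 210 > 140
Round 4 — N23, N24, N26 snap.
  N23 sheds 210 kN to N19: 210 each.
    N19: 113+210 = 323 > 160
  N24 sheds 160 kN to N19: 160 each.
    N19: 323+160 = 483 > 160
  N26 sheds 120 kN to N19: 120 each.
    N19: 483+120 = 603 > 160
Round 5 — N19 snaps.
  N19 sheds 603 kN: no online neighbours, lost.
No further breaks.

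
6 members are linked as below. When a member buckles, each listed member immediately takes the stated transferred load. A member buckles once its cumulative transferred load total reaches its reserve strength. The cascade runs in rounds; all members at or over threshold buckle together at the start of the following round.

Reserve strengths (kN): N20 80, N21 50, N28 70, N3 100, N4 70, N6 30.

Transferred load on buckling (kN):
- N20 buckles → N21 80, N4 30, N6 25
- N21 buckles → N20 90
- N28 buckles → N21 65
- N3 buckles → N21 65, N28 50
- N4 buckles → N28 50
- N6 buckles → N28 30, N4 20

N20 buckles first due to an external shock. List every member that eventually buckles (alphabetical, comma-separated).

N20, N21

Round 1 — N20 buckles (initial).
  N21: +80 → 80 ≥ 50
  N4: +30 → 30 < 70
  N6: +25 → 25 < 30
Round 2 — N21 buckles.
No further bucklings.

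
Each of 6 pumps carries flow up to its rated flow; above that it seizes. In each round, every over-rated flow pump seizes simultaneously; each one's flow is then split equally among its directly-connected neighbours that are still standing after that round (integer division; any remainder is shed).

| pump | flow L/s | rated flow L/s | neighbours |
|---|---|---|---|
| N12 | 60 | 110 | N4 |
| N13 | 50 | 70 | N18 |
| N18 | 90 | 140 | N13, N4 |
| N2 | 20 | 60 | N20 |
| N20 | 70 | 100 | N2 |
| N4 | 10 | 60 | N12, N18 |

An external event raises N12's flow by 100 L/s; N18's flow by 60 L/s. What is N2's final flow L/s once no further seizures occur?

20

Round 1 — N12 at 160 > 110; N18 at 150 > 140. N12, N18 seize.
  N12 sheds 160 L/s to N4: 160 each.
    N4: 10+160 = 170 > 60
  N18 sheds 150 L/s to N13, N4: 75 each.
    N13: 50+75 = 125 > 70
    N4: 170+75 = 245 > 60
Round 2 — N13, N4 seize.
  N13 sheds 125 L/s: no online neighbours, lost.
  N4 sheds 245 L/s: no online neighbours, lost.
No further seizures.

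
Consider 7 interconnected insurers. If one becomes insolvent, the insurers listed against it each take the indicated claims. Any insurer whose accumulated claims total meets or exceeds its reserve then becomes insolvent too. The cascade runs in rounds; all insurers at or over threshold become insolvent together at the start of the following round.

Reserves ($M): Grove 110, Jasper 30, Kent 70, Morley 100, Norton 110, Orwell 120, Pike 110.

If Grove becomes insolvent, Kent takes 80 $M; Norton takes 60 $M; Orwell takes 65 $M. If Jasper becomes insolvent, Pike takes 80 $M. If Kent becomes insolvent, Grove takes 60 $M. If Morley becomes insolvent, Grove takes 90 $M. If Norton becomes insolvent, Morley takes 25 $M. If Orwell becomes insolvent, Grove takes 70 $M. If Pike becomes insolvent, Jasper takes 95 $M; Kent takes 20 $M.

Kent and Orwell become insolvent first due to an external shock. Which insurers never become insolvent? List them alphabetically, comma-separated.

Round 1 — Kent, Orwell become insolvent (initial).
  Grove: +60+70 → 130 ≥ 110
Round 2 — Grove becomes insolvent.
  Norton: +60 → 60 < 110
No further insolvencies.

Jasper, Morley, Norton, Pike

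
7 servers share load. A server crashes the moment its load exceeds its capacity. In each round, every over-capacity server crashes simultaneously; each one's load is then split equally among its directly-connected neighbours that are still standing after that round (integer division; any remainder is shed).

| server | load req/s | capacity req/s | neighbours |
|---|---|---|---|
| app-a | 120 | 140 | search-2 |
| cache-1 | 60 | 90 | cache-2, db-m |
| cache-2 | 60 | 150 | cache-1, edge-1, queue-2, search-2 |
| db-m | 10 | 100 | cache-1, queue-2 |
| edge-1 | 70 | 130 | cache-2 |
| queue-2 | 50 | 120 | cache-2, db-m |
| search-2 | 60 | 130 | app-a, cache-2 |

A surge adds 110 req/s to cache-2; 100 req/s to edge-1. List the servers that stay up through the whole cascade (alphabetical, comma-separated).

Round 1 — cache-2 at 170 > 150; edge-1 at 170 > 130. cache-2, edge-1 crash.
  cache-2 sheds 170 req/s to cache-1, queue-2, search-2: 56 each (2 lost).
    cache-1: 60+56 = 116 > 90
    queue-2: 50+56 = 106 ≤ 120
    search-2: 60+56 = 116 ≤ 130
  edge-1 sheds 170 req/s: no online neighbours, lost.
Round 2 — cache-1 crashes.
  cache-1 sheds 116 req/s to db-m: 116 each.
    db-m: 10+116 = 126 > 100
Round 3 — db-m crashes.
  db-m sheds 126 req/s to queue-2: 126 each.
    queue-2: 106+126 = 232 > 120
Round 4 — queue-2 crashes.
  queue-2 sheds 232 req/s: no online neighbours, lost.
No further crashes.

app-a, search-2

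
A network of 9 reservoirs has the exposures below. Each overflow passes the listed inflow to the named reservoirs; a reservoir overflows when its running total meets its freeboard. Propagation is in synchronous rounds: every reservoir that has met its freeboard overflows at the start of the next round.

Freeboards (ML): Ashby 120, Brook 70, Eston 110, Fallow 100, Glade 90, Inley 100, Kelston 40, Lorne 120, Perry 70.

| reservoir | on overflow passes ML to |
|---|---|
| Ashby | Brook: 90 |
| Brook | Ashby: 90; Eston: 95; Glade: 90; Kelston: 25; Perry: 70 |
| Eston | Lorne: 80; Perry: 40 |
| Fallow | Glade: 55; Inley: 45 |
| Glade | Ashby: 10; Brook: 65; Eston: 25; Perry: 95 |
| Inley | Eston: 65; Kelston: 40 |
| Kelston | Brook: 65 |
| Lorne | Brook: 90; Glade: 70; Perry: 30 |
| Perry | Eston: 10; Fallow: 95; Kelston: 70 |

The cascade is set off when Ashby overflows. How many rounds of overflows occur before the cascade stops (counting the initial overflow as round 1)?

4

Round 1 — Ashby overflows (initial).
  Brook: +90 → 90 ≥ 70
Round 2 — Brook overflows.
  Eston: +95 → 95 < 110
  Glade: +90 → 90 ≥ 90
  Kelston: +25 → 25 < 40
  Perry: +70 → 70 ≥ 70
Round 3 — Glade, Perry overflow.
  Eston: +25+10 → 130 ≥ 110
  Fallow: +95 → 95 < 100
  Kelston: +70 → 95 ≥ 40
Round 4 — Eston, Kelston overflow.
  Lorne: +80 → 80 < 120
No further overflows.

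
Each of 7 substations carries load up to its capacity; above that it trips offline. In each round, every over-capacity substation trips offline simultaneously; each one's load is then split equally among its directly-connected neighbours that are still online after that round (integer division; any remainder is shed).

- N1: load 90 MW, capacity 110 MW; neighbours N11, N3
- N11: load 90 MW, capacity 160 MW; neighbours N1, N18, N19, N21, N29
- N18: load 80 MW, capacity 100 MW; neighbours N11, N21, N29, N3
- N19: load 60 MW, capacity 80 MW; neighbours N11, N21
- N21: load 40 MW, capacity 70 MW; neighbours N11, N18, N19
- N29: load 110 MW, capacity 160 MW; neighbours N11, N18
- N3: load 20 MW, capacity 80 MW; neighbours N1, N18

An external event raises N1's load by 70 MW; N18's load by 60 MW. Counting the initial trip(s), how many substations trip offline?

7

Round 1 — N1 at 160 > 110; N18 at 140 > 100. N1, N18 trip offline.
  N1 sheds 160 MW to N11, N3: 80 each.
    N11: 90+80 = 170 > 160
    N3: 20+80 = 100 > 80
  N18 sheds 140 MW to N11, N21, N29, N3: 35 each.
    N11: 170+35 = 205 > 160
    N21: 40+35 = 75 > 70
    N29: 110+35 = 145 ≤ 160
    N3: 100+35 = 135 > 80
Round 2 — N11, N21, N3 trip offline.
  N11 sheds 205 MW to N19, N29: 102 each (1 lost).
    N19: 60+102 = 162 > 80
    N29: 145+102 = 247 > 160
  N21 sheds 75 MW to N19: 75 each.
    N19: 162+75 = 237 > 80
  N3 sheds 135 MW: no online neighbours, lost.
Round 3 — N19, N29 trip offline.
  N19 sheds 237 MW: no online neighbours, lost.
  N29 sheds 247 MW: no online neighbours, lost.
No further trips.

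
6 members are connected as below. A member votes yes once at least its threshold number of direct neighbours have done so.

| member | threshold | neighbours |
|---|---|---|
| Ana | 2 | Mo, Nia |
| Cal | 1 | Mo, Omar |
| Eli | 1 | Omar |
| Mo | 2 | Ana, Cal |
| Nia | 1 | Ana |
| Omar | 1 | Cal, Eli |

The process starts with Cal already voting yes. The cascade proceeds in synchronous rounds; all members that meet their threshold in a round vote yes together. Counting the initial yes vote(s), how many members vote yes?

Round 1 — Cal votes yes (initial).
Round 2 — checking thresholds:
  Mo: 1 of 2 neighbours < 2, below threshold.
  Omar: 1 of 2 neighbours ≥ 1, votes yes.
Round 3 — checking thresholds:
  Eli: 1 of 1 neighbours ≥ 1, votes yes.
  Mo: 1 of 2 neighbours < 2, below threshold.
Round 4 — no new yes votes; cascade stops.

3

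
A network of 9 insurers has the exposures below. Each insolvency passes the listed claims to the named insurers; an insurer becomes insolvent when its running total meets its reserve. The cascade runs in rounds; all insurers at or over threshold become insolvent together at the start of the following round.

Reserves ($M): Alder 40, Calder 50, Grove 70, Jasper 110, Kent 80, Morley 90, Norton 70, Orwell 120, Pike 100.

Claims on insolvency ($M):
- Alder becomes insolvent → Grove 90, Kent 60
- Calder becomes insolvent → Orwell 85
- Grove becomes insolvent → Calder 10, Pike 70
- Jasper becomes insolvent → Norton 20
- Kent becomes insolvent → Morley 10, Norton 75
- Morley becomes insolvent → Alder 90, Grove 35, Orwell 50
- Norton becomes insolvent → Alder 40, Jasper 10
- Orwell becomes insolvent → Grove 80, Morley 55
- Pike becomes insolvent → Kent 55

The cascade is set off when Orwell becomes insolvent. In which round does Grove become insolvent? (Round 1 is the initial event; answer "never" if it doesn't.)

Round 1 — Orwell becomes insolvent (initial).
  Grove: +80 → 80 ≥ 70
  Morley: +55 → 55 < 90
Round 2 — Grove becomes insolvent.
  Calder: +10 → 10 < 50
  Pike: +70 → 70 < 100
No further insolvencies.

2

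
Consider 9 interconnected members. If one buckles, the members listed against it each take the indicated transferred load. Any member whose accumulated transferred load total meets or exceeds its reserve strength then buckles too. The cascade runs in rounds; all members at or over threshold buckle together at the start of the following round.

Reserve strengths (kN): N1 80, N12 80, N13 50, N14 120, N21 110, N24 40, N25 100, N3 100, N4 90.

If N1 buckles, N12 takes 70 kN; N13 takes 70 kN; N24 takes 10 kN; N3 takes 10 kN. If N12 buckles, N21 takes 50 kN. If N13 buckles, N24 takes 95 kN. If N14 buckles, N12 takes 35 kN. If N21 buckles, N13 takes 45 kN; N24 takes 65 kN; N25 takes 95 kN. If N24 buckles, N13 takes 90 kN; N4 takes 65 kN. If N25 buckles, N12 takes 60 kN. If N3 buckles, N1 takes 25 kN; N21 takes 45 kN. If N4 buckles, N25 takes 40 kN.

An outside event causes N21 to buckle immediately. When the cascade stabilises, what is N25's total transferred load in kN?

95

Round 1 — N21 buckles (initial).
  N13: +45 → 45 < 50
  N24: +65 → 65 ≥ 40
  N25: +95 → 95 < 100
Round 2 — N24 buckles.
  N13: +90 → 135 ≥ 50
  N4: +65 → 65 < 90
Round 3 — N13 buckles.
No further bucklings.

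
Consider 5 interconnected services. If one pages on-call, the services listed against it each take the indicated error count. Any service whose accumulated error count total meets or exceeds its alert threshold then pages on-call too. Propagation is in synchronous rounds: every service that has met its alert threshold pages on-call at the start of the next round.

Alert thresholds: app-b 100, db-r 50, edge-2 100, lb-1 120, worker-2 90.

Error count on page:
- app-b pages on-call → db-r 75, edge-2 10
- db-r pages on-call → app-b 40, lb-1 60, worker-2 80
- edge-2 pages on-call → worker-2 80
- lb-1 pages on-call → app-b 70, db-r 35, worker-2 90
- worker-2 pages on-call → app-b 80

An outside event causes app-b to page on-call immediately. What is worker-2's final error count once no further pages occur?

Round 1 — app-b pages on-call (initial).
  db-r: +75 → 75 ≥ 50
  edge-2: +10 → 10 < 100
Round 2 — db-r pages on-call.
  lb-1: +60 → 60 < 120
  worker-2: +80 → 80 < 90
No further pages.

80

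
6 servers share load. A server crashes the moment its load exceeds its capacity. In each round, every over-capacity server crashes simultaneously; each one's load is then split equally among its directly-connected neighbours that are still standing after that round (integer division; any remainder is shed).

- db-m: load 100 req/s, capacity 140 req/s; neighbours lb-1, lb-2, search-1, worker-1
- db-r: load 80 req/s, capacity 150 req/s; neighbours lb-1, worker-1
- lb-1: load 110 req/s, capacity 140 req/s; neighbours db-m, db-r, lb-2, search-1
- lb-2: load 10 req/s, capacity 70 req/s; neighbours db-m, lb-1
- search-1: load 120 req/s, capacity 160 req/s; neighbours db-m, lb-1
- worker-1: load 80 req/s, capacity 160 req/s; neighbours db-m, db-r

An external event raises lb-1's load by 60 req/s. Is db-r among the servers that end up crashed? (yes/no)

no

Round 1 — lb-1 at 170 > 140. lb-1 crashes.
  lb-1 sheds 170 req/s to db-m, db-r, lb-2, search-1: 42 each (2 lost).
    db-m: 100+42 = 142 > 140
    db-r: 80+42 = 122 ≤ 150
    lb-2: 10+42 = 52 ≤ 70
    search-1: 120+42 = 162 > 160
Round 2 — db-m, search-1 crash.
  db-m sheds 142 req/s to lb-2, worker-1: 71 each.
    lb-2: 52+71 = 123 > 70
    worker-1: 80+71 = 151 ≤ 160
  search-1 sheds 162 req/s: no online neighbours, lost.
Round 3 — lb-2 crashes.
  lb-2 sheds 123 req/s: no online neighbours, lost.
No further crashes.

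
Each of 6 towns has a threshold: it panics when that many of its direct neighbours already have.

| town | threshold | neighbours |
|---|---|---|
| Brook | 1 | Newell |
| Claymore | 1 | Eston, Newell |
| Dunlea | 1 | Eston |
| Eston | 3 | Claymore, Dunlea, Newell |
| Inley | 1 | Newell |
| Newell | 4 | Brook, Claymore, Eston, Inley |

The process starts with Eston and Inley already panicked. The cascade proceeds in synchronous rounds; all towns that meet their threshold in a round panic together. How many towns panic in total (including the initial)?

Round 1 — Eston, Inley panic (initial).
Round 2 — checking thresholds:
  Claymore: 1 of 2 neighbours ≥ 1, panics.
  Dunlea: 1 of 1 neighbours ≥ 1, panics.
  Newell: 2 of 4 neighbours < 4, holds.
Round 3 — no new panics; cascade stops.

4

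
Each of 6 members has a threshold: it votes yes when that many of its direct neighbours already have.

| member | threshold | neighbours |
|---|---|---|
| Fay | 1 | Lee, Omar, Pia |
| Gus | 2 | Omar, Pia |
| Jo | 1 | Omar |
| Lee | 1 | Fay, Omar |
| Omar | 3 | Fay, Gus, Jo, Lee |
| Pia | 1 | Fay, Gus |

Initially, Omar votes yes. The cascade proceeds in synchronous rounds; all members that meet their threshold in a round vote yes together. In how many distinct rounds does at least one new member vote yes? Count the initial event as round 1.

Round 1 — Omar votes yes (initial).
Round 2 — checking thresholds:
  Fay: 1 of 3 neighbours ≥ 1, votes yes.
  Gus: 1 of 2 neighbours < 2, not yet.
  Jo: 1 of 1 neighbours ≥ 1, votes yes.
  Lee: 1 of 2 neighbours ≥ 1, votes yes.
Round 3 — checking thresholds:
  Gus: 1 of 2 neighbours < 2, not yet.
  Pia: 1 of 2 neighbours ≥ 1, votes yes.
Round 4 — checking thresholds:
  Gus: 2 of 2 neighbours ≥ 2, votes yes.
Round 5 — no new yes votes; cascade stops.

4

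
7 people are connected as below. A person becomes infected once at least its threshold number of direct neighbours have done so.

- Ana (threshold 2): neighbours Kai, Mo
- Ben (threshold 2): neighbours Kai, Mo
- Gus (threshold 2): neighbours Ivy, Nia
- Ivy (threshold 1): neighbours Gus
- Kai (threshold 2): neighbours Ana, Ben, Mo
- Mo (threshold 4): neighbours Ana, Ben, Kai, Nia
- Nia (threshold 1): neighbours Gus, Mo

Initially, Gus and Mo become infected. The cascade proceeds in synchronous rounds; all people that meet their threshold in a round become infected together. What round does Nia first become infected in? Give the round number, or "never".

Round 1 — Gus, Mo become infected (initial).
Round 2 — checking thresholds:
  Ana: 1 of 2 neighbours < 2, below threshold.
  Ben: 1 of 2 neighbours < 2, below threshold.
  Ivy: 1 of 1 neighbours ≥ 1, becomes infected.
  Kai: 1 of 3 neighbours < 2, below threshold.
  Nia: 2 of 2 neighbours ≥ 1, becomes infected.
Round 3 — no new infections; cascade stops.

2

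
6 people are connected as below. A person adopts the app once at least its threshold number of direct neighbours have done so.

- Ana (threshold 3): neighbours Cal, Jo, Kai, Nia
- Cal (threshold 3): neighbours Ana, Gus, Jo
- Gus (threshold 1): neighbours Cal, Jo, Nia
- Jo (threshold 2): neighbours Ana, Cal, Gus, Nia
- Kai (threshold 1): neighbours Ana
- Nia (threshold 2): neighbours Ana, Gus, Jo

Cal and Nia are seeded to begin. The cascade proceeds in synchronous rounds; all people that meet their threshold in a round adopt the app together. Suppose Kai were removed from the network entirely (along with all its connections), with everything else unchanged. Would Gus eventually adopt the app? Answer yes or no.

yes

With Kai removed:
Round 1 — Cal, Nia adopt the app (initial).
Round 2 — checking thresholds:
  Ana: 2 of 3 neighbours < 3, below threshold.
  Gus: 2 of 3 neighbours ≥ 1, adopts the app.
  Jo: 2 of 4 neighbours ≥ 2, adopts the app.
Round 3 — checking thresholds:
  Ana: 3 of 3 neighbours ≥ 3, adopts the app.
Round 4 — no new adoptions; cascade stops.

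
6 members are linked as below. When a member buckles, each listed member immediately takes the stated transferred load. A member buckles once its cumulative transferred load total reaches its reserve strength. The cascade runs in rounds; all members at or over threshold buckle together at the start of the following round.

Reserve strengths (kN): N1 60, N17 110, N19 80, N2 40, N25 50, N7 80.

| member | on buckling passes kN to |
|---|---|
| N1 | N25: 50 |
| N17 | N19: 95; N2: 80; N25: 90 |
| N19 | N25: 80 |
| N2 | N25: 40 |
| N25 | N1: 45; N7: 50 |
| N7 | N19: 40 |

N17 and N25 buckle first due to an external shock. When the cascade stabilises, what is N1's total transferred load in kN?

45

Round 1 — N17, N25 buckle (initial).
  N1: +45 → 45 < 60
  N19: +95 → 95 ≥ 80
  N2: +80 → 80 ≥ 40
  N7: +50 → 50 < 80
Round 2 — N19, N2 buckle.
No further bucklings.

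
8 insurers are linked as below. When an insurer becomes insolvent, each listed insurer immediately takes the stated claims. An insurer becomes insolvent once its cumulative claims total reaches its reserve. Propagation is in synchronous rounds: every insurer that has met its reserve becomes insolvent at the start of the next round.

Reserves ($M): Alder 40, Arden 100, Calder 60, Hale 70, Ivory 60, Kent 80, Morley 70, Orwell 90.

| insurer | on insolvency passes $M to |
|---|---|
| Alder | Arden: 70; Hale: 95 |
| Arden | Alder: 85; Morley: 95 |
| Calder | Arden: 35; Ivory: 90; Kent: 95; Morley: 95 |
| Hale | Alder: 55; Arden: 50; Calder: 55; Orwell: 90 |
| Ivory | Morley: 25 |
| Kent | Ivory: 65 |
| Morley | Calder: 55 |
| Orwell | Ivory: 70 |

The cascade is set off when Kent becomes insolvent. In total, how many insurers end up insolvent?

2

Round 1 — Kent becomes insolvent (initial).
  Ivory: +65 → 65 ≥ 60
Round 2 — Ivory becomes insolvent.
  Morley: +25 → 25 < 70
No further insolvencies.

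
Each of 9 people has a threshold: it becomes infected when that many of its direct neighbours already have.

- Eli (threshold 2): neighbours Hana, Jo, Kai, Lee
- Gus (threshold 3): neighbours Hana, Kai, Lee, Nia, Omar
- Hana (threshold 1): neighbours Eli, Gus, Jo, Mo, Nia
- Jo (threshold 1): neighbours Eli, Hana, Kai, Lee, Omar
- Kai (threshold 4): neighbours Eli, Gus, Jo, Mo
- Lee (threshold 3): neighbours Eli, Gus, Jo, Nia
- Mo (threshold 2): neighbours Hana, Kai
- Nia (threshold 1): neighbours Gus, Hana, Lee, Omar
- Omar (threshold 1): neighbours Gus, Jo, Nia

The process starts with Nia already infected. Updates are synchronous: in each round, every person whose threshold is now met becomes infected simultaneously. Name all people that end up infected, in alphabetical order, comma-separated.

Round 1 — Nia becomes infected (initial).
Round 2 — checking thresholds:
  Gus: 1 of 5 neighbours < 3, not yet.
  Hana: 1 of 5 neighbours ≥ 1, becomes infected.
  Lee: 1 of 4 neighbours < 3, not yet.
  Omar: 1 of 3 neighbours ≥ 1, becomes infected.
Round 3 — checking thresholds:
  Eli: 1 of 4 neighbours < 2, not yet.
  Gus: 3 of 5 neighbours ≥ 3, becomes infected.
  Jo: 2 of 5 neighbours ≥ 1, becomes infected.
  Lee: 1 of 4 neighbours < 3, not yet.
  Mo: 1 of 2 neighbours < 2, not yet.
Round 4 — checking thresholds:
  Eli: 2 of 4 neighbours ≥ 2, becomes infected.
  Kai: 2 of 4 neighbours < 4, not yet.
  Lee: 3 of 4 neighbours ≥ 3, becomes infected.
  Mo: 1 of 2 neighbours < 2, not yet.
Round 5 — no new infections; cascade stops.

Eli, Gus, Hana, Jo, Lee, Nia, Omar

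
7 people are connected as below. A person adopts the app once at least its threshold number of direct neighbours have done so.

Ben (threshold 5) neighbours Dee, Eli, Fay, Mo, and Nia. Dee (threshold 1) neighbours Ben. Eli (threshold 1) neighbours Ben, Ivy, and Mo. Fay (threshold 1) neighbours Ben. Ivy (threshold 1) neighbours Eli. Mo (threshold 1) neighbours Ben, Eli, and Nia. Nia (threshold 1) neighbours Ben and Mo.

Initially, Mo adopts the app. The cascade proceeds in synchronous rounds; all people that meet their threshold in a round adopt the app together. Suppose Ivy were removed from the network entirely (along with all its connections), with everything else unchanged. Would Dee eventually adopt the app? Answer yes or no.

no

With Ivy removed:
Round 1 — Mo adopts the app (initial).
Round 2 — checking thresholds:
  Ben: 1 of 5 neighbours < 5, not yet.
  Eli: 1 of 2 neighbours ≥ 1, adopts the app.
  Nia: 1 of 2 neighbours ≥ 1, adopts the app.
Round 3 — no new adoptions; cascade stops.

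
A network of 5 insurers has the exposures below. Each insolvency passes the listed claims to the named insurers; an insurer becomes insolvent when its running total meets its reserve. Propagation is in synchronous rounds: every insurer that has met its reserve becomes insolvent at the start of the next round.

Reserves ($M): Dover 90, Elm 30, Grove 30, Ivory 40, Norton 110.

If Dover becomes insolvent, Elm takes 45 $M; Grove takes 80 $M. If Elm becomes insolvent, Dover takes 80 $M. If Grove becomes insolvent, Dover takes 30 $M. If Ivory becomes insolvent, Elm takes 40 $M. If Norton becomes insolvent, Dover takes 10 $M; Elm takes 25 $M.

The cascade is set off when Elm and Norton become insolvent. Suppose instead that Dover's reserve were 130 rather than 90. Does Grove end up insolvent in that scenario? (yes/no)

With Dover's reserve at 130:
Round 1 — Elm, Norton become insolvent (initial).
  Dover: +80+10 → 90 < 130
No further insolvencies.

no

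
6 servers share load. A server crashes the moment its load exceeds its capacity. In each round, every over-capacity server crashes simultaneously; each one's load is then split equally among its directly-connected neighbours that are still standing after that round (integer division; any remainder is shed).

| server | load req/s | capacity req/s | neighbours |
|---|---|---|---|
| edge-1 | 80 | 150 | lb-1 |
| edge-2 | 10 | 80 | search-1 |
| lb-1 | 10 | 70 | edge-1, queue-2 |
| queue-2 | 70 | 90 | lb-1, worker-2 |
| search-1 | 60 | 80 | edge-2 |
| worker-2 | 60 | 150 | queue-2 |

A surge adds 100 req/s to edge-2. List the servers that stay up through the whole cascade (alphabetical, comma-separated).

edge-1, lb-1, queue-2, worker-2

Round 1 — edge-2 at 110 > 80. edge-2 crashes.
  edge-2 sheds 110 req/s to search-1: 110 each.
    search-1: 60+110 = 170 > 80
Round 2 — search-1 crashes.
  search-1 sheds 170 req/s: no online neighbours, lost.
No further crashes.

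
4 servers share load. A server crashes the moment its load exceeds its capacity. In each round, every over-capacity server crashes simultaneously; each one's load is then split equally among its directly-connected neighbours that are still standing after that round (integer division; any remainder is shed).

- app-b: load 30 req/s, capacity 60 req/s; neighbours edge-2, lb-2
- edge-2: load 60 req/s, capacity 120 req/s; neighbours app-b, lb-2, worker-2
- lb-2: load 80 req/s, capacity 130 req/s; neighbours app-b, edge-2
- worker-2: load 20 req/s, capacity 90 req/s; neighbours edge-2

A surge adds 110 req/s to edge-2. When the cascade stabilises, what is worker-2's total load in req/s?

Round 1 — edge-2 at 170 > 120. edge-2 crashes.
  edge-2 sheds 170 req/s to app-b, lb-2, worker-2: 56 each (2 lost).
    app-b: 30+56 = 86 > 60
    lb-2: 80+56 = 136 > 130
    worker-2: 20+56 = 76 ≤ 90
Round 2 — app-b, lb-2 crash.
  app-b sheds 86 req/s: no online neighbours, lost.
  lb-2 sheds 136 req/s: no online neighbours, lost.
No further crashes.

76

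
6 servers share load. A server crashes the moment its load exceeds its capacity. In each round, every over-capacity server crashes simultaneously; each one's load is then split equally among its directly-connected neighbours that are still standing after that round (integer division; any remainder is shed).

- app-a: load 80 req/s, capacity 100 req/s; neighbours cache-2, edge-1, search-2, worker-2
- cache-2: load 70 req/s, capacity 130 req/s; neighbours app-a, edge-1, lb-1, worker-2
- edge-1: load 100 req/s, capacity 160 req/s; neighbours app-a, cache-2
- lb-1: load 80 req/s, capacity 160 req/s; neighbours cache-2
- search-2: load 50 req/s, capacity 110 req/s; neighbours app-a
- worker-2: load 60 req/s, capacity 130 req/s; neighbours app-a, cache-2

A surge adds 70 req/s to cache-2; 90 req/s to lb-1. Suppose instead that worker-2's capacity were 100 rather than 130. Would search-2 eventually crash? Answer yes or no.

With worker-2's capacity at 100:
Round 1 — cache-2 at 140 > 130; lb-1 at 170 > 160. cache-2, lb-1 crash.
  cache-2 sheds 140 req/s to app-a, edge-1, worker-2: 46 each (2 lost).
    app-a: 80+46 = 126 > 100
    edge-1: 100+46 = 146 ≤ 160
    worker-2: 60+46 = 106 > 100
  lb-1 sheds 170 req/s: no online neighbours, lost.
Round 2 — app-a, worker-2 crash.
  app-a sheds 126 req/s to edge-1, search-2: 63 each.
    edge-1: 146+63 = 209 > 160
    search-2: 50+63 = 113 > 110
  worker-2 sheds 106 req/s: no online neighbours, lost.
Round 3 — edge-1, search-2 crash.
  edge-1 sheds 209 req/s: no online neighbours, lost.
  search-2 sheds 113 req/s: no online neighbours, lost.
No further crashes.

yes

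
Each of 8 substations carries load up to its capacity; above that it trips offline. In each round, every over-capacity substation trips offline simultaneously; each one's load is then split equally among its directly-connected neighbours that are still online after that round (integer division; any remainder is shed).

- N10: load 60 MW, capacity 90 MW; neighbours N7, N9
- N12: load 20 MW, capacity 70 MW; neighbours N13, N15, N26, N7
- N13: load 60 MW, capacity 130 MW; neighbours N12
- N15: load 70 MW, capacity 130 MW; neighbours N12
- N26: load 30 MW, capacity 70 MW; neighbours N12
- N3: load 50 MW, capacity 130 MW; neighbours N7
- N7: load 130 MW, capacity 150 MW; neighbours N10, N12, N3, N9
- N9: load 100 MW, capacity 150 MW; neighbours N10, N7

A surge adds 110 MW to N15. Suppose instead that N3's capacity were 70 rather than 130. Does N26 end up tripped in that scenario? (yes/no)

With N3's capacity at 70:
Round 1 — N15 at 180 > 130. N15 trips offline.
  N15 sheds 180 MW to N12: 180 each.
    N12: 20+180 = 200 > 70
Round 2 — N12 trips offline.
  N12 sheds 200 MW to N13, N26, N7: 66 each (2 lost).
    N13: 60+66 = 126 ≤ 130
    N26: 30+66 = 96 > 70
    N7: 130+66 = 196 > 150
Round 3 — N26, N7 trip offline.
  N26 sheds 96 MW: no online neighbours, lost.
  N7 sheds 196 MW to N10, N3, N9: 65 each (1 lost).
    N10: 60+65 = 125 > 90
    N3: 50+65 = 115 > 70
    N9: 100+65 = 165 > 150
Round 4 — N10, N3, N9 trip offline.
  N10 sheds 125 MW: no online neighbours, lost.
  N3 sheds 115 MW: no online neighbours, lost.
  N9 sheds 165 MW: no online neighbours, lost.
No further trips.

yes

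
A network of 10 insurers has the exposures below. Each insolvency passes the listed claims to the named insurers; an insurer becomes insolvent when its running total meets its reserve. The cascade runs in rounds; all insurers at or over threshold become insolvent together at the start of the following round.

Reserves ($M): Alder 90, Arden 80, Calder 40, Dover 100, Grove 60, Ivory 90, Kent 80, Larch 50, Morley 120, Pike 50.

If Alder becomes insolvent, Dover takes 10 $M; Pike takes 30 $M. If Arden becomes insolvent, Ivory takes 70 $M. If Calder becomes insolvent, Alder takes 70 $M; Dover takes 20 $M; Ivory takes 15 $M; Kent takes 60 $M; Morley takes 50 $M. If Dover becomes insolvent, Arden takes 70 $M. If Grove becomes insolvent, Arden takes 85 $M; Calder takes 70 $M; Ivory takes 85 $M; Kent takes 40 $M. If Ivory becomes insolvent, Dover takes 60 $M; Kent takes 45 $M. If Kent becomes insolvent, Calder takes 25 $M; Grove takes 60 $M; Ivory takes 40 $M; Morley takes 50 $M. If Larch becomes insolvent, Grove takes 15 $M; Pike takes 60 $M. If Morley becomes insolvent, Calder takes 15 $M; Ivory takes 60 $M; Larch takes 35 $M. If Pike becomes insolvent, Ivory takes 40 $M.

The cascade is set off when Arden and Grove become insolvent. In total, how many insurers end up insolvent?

Round 1 — Arden, Grove become insolvent (initial).
  Calder: +70 → 70 ≥ 40
  Ivory: +70+85 → 155 ≥ 90
  Kent: +40 → 40 < 80
Round 2 — Calder, Ivory become insolvent.
  Alder: +70 → 70 < 90
  Dover: +20+60 → 80 < 100
  Kent: +60+45 → 145 ≥ 80
  Morley: +50 → 50 < 120
Round 3 — Kent becomes insolvent.
  Morley: +50 → 100 < 120
No further insolvencies.

5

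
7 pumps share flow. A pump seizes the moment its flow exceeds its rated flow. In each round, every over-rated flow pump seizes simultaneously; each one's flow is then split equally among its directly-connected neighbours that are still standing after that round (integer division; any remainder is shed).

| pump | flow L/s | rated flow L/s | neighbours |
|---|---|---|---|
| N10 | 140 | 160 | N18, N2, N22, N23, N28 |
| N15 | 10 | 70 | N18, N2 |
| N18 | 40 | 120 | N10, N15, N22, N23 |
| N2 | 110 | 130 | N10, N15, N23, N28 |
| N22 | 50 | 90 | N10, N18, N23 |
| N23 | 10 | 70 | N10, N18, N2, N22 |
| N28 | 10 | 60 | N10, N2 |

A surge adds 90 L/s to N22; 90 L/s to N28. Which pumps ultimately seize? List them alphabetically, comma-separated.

Round 1 — N22 at 140 > 90; N28 at 100 > 60. N22, N28 seize.
  N22 sheds 140 L/s to N10, N18, N23: 46 each (2 lost).
    N10: 140+46 = 186 > 160
    N18: 40+46 = 86 ≤ 120
    N23: 10+46 = 56 ≤ 70
  N28 sheds 100 L/s to N10, N2: 50 each.
    N10: 186+50 = 236 > 160
    N2: 110+50 = 160 > 130
Round 2 — N10, N2 seize.
  N10 sheds 236 L/s to N18, N23: 118 each.
    N18: 86+118 = 204 > 120
    N23: 56+118 = 174 > 70
  N2 sheds 160 L/s to N15, N23: 80 each.
    N15: 10+80 = 90 > 70
    N23: 174+80 = 254 > 70
Round 3 — N15, N18, N23 seize.
  N15 sheds 90 L/s: no online neighbours, lost.
  N18 sheds 204 L/s: no online neighbours, lost.
  N23 sheds 254 L/s: no online neighbours, lost.
No further seizures.

N10, N15, N18, N2, N22, N23, N28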